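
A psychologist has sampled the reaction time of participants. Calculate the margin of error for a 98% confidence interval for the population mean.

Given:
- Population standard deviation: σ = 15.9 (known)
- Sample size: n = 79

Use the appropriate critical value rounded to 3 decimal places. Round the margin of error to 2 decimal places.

The population standard deviation σ is known, so use the z-interval margin of error formula.

For 98% confidence, z* = 2.326 (from standard normal table)

Margin of error formula for z-interval: E = z* × σ/√n

E = 2.326 × 15.9/√79
  = 2.326 × 1.788890
  = 4.1610

Rounded to 2 decimal places:

4.16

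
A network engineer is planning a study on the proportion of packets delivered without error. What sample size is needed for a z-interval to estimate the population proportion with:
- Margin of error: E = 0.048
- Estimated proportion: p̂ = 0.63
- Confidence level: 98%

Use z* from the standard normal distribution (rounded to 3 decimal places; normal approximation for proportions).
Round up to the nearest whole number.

Using z* for proportion z-interval (normal approximation).

For 98% confidence, z* = 2.326 (from standard normal table)

Sample size formula for proportion z-interval: n = z*²p̂(1-p̂)/E²

n = 2.326² × 0.63 × 0.37 / 0.048²
  = 5.410276 × 0.2331 / 0.002304
  = 547.3678

Round up to the nearest whole number: n = 548

548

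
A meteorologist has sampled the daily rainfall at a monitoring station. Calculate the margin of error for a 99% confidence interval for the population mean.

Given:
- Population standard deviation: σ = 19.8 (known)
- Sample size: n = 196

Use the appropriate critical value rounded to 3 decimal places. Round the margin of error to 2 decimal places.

The population standard deviation σ is known, so use the z-interval margin of error formula.

For 99% confidence, z* = 2.576 (from standard normal table)

Margin of error formula for z-interval: E = z* × σ/√n

E = 2.576 × 19.8/√196
  = 2.576 × 1.414286
  = 3.6432

Rounded to 2 decimal places:

3.64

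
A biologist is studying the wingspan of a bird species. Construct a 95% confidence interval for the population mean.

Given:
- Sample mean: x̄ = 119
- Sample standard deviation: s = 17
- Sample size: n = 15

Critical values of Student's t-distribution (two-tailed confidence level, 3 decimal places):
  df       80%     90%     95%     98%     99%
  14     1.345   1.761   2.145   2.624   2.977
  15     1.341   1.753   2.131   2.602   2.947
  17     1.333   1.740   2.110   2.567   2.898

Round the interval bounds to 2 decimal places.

The population standard deviation σ is unknown (only the sample standard deviation s is given), so use a t-interval with df = n - 1 = 15 - 1 = 14.

For 95% confidence with df = 14, t* = 2.145 (from t-table)

Standard error: SE = s/√n = 17/√15 = 4.389381

Margin of error: E = t* × SE = 2.145 × 4.389381 = 9.4152

T-interval: x̄ ± E = 119 ± 9.4152 = (109.5848, 128.4152)

Rounded to 2 decimal places:

(109.58, 128.42)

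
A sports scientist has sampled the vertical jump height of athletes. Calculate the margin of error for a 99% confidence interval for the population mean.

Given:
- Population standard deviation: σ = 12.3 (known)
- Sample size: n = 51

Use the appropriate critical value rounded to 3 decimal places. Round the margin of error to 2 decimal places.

The population standard deviation σ is known, so use the z-interval margin of error formula.

For 99% confidence, z* = 2.576 (from standard normal table)

Margin of error formula for z-interval: E = z* × σ/√n

E = 2.576 × 12.3/√51
  = 2.576 × 1.722345
  = 4.4368

Rounded to 2 decimal places:

4.44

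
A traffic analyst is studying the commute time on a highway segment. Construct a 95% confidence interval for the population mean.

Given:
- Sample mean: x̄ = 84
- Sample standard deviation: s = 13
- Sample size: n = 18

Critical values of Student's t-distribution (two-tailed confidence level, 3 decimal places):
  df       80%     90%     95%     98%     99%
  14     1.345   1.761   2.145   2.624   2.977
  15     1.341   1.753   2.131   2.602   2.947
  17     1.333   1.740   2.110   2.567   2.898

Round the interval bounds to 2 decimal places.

The population standard deviation σ is unknown (only the sample standard deviation s is given), so use a t-interval with df = n - 1 = 18 - 1 = 17.

For 95% confidence with df = 17, t* = 2.110 (from t-table)

Standard error: SE = s/√n = 13/√18 = 3.064129

Margin of error: E = t* × SE = 2.110 × 3.064129 = 6.4653

T-interval: x̄ ± E = 84 ± 6.4653 = (77.5347, 90.4653)

Rounded to 2 decimal places:

(77.53, 90.47)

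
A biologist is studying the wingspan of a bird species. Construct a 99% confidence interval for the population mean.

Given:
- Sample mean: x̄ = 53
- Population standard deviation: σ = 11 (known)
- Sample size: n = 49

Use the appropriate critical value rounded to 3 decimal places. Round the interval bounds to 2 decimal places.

The population standard deviation σ is known, so use a z-interval (standard normal critical value).

For 99% confidence, z* = 2.576 (from standard normal table)

Standard error: SE = σ/√n = 11/√49 = 1.571429

Margin of error: E = z* × SE = 2.576 × 1.571429 = 4.0480

Z-interval: x̄ ± E = 53 ± 4.0480 = (48.9520, 57.0480)

Rounded to 2 decimal places:

(48.95, 57.05)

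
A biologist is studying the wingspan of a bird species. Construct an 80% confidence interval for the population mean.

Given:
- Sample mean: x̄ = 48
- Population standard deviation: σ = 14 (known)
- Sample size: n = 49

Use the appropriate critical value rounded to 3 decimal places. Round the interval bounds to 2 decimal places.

The population standard deviation σ is known, so use a z-interval (standard normal critical value).

For 80% confidence, z* = 1.282 (from standard normal table)

Standard error: SE = σ/√n = 14/√49 = 2.000000

Margin of error: E = z* × SE = 1.282 × 2.000000 = 2.5640

Z-interval: x̄ ± E = 48 ± 2.5640 = (45.4360, 50.5640)

Rounded to 2 decimal places:

(45.44, 50.56)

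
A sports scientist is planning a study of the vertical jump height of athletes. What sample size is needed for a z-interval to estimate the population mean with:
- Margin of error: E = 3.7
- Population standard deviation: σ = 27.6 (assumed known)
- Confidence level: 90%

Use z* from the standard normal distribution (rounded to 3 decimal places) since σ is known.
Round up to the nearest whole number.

Using z* since population σ is known (z-interval formula).

For 90% confidence, z* = 1.645 (from standard normal table)

Sample size formula for z-interval: n = (z*σ/E)²

n = (1.645 × 27.6 / 3.7)²
  = (12.270811)²
  = 150.5728

Round up to the nearest whole number: n = 151

151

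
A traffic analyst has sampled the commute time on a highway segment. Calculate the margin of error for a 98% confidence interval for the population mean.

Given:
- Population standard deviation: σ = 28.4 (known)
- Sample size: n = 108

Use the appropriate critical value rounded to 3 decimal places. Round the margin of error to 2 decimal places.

The population standard deviation σ is known, so use the z-interval margin of error formula.

For 98% confidence, z* = 2.326 (from standard normal table)

Margin of error formula for z-interval: E = z* × σ/√n

E = 2.326 × 28.4/√108
  = 2.326 × 2.732791
  = 6.3565

Rounded to 2 decimal places:

6.36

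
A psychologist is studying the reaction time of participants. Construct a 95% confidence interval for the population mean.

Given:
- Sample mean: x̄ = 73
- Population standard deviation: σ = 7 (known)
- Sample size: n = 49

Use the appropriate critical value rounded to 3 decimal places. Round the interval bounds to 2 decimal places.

The population standard deviation σ is known, so use a z-interval (standard normal critical value).

For 95% confidence, z* = 1.96 (from standard normal table)

Standard error: SE = σ/√n = 7/√49 = 1.000000

Margin of error: E = z* × SE = 1.96 × 1.000000 = 1.9600

Z-interval: x̄ ± E = 73 ± 1.9600 = (71.0400, 74.9600)

Rounded to 2 decimal places:

(71.04, 74.96)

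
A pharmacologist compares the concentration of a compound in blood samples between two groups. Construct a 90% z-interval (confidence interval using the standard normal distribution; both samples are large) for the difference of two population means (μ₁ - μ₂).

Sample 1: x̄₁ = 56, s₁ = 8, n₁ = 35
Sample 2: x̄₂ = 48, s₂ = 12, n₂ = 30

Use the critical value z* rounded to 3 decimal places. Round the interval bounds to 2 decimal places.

Both samples are large (n₁ = 35 ≥ 30, n₂ = 30 ≥ 30), so a z-interval for the difference of means applies.

Point estimate: x̄₁ - x̄₂ = 56 - 48 = 8

Standard error: SE = √(s₁²/n₁ + s₂²/n₂)
= √(8²/35 + 12²/30)
= √(1.828571 + 4.800000)
= 2.574601

For 90% confidence, z* = 1.645 (from standard normal table)
Margin of error: E = z* × SE = 1.645 × 2.574601 = 4.2352

Z-interval: (x̄₁ - x̄₂) ± E = 8 ± 4.2352 = (3.7648, 12.2352)

Rounded to 2 decimal places:

(3.76, 12.24)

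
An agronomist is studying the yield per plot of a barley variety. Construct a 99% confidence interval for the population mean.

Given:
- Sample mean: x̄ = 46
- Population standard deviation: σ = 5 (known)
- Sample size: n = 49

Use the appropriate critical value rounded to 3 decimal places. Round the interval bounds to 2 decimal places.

The population standard deviation σ is known, so use a z-interval (standard normal critical value).

For 99% confidence, z* = 2.576 (from standard normal table)

Standard error: SE = σ/√n = 5/√49 = 0.714286

Margin of error: E = z* × SE = 2.576 × 0.714286 = 1.8400

Z-interval: x̄ ± E = 46 ± 1.8400 = (44.1600, 47.8400)

Rounded to 2 decimal places:

(44.16, 47.84)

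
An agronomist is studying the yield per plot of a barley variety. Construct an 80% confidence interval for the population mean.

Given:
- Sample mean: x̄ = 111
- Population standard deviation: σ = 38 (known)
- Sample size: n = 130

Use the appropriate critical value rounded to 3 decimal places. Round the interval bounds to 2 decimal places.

The population standard deviation σ is known, so use a z-interval (standard normal critical value).

For 80% confidence, z* = 1.282 (from standard normal table)

Standard error: SE = σ/√n = 38/√130 = 3.332820

Margin of error: E = z* × SE = 1.282 × 3.332820 = 4.2727

Z-interval: x̄ ± E = 111 ± 4.2727 = (106.7273, 115.2727)

Rounded to 2 decimal places:

(106.73, 115.27)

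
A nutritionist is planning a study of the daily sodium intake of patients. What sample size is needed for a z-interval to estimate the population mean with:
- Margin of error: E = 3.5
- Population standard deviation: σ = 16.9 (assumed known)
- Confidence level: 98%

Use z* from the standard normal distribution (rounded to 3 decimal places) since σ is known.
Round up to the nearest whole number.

Using z* since population σ is known (z-interval formula).

For 98% confidence, z* = 2.326 (from standard normal table)

Sample size formula for z-interval: n = (z*σ/E)²

n = (2.326 × 16.9 / 3.5)²
  = (11.231257)²
  = 126.1411

Round up to the nearest whole number: n = 127

127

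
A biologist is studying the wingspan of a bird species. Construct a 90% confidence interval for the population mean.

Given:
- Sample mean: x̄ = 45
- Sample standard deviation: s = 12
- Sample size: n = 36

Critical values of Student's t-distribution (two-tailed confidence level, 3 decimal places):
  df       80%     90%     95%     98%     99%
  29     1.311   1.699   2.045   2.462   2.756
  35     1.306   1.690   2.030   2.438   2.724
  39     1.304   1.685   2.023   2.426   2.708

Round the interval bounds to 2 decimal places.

The population standard deviation σ is unknown (only the sample standard deviation s is given), so use a t-interval with df = n - 1 = 36 - 1 = 35.

For 90% confidence with df = 35, t* = 1.690 (from t-table)

Standard error: SE = s/√n = 12/√36 = 2.000000

Margin of error: E = t* × SE = 1.690 × 2.000000 = 3.3800

T-interval: x̄ ± E = 45 ± 3.3800 = (41.6200, 48.3800)

Rounded to 2 decimal places:

(41.62, 48.38)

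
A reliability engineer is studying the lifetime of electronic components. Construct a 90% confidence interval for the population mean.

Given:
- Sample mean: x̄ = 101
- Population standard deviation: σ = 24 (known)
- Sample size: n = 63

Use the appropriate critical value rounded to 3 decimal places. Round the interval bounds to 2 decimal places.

The population standard deviation σ is known, so use a z-interval (standard normal critical value).

For 90% confidence, z* = 1.645 (from standard normal table)

Standard error: SE = σ/√n = 24/√63 = 3.023716

Margin of error: E = z* × SE = 1.645 × 3.023716 = 4.9740

Z-interval: x̄ ± E = 101 ± 4.9740 = (96.0260, 105.9740)

Rounded to 2 decimal places:

(96.03, 105.97)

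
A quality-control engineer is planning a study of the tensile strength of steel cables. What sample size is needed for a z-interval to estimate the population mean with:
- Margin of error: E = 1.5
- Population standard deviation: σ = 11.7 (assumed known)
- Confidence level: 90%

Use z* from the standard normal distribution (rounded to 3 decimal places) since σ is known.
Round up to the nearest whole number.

Using z* since population σ is known (z-interval formula).

For 90% confidence, z* = 1.645 (from standard normal table)

Sample size formula for z-interval: n = (z*σ/E)²

n = (1.645 × 11.7 / 1.5)²
  = (12.831000)²
  = 164.6346

Round up to the nearest whole number: n = 165

165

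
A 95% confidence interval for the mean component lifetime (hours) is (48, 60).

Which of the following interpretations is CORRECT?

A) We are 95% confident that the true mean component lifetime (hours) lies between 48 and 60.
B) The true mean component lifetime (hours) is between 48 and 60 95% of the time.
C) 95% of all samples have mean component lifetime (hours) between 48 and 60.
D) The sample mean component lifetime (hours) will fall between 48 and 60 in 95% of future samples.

A confidence interval represents our confidence in the procedure, not a probability statement about the parameter.

Key concept: If we repeated this sampling process many times and computed a 95% CI each time, about 95% of those intervals would contain the true population parameter.

For this specific interval (48, 60):
- Midpoint (point estimate): 54
- Margin of error: 6

The correct interpretation is the one stating confidence that the true parameter lies in the interval — option A.

A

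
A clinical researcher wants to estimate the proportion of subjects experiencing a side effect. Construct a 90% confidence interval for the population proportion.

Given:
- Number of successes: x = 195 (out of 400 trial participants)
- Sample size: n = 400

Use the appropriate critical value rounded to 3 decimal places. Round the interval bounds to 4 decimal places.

Sample proportion: p̂ = 195/400 = 0.487500

Check conditions for normal approximation:
  np̂ = 195 ≥ 10 ✓
  n(1-p̂) = 205 ≥ 10 ✓

The sample is large enough, so use a z-interval (normal approximation) for the proportion.

For 90% confidence, z* = 1.645 (from standard normal table)

Standard error: SE = √(p̂(1-p̂)/n) = √(0.487500×0.512500/400) = 0.02499219

Margin of error: E = z* × SE = 1.645 × 0.02499219 = 0.041112

Z-interval: p̂ ± E = 0.487500 ± 0.041112 = (0.446388, 0.528612)

Rounded to 4 decimal places:

(0.4464, 0.5286)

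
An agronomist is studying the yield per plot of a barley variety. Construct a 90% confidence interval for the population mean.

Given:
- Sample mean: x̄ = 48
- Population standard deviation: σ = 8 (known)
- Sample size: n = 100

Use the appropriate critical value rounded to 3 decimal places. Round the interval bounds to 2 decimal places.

The population standard deviation σ is known, so use a z-interval (standard normal critical value).

For 90% confidence, z* = 1.645 (from standard normal table)

Standard error: SE = σ/√n = 8/√100 = 0.800000

Margin of error: E = z* × SE = 1.645 × 0.800000 = 1.3160

Z-interval: x̄ ± E = 48 ± 1.3160 = (46.6840, 49.3160)

Rounded to 2 decimal places:

(46.68, 49.32)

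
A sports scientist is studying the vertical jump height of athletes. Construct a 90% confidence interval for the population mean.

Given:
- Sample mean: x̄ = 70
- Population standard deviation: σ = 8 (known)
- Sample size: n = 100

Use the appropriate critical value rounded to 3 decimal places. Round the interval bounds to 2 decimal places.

The population standard deviation σ is known, so use a z-interval (standard normal critical value).

For 90% confidence, z* = 1.645 (from standard normal table)

Standard error: SE = σ/√n = 8/√100 = 0.800000

Margin of error: E = z* × SE = 1.645 × 0.800000 = 1.3160

Z-interval: x̄ ± E = 70 ± 1.3160 = (68.6840, 71.3160)

Rounded to 2 decimal places:

(68.68, 71.32)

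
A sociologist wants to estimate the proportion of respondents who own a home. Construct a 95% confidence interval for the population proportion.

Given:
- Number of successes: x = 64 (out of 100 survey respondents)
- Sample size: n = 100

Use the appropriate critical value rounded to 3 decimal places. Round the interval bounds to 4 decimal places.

Sample proportion: p̂ = 64/100 = 0.640000

Check conditions for normal approximation:
  np̂ = 64 ≥ 10 ✓
  n(1-p̂) = 36 ≥ 10 ✓

The sample is large enough, so use a z-interval (normal approximation) for the proportion.

For 95% confidence, z* = 1.96 (from standard normal table)

Standard error: SE = √(p̂(1-p̂)/n) = √(0.640000×0.360000/100) = 0.04800000

Margin of error: E = z* × SE = 1.96 × 0.04800000 = 0.094080

Z-interval: p̂ ± E = 0.640000 ± 0.094080 = (0.545920, 0.734080)

Rounded to 4 decimal places:

(0.5459, 0.7341)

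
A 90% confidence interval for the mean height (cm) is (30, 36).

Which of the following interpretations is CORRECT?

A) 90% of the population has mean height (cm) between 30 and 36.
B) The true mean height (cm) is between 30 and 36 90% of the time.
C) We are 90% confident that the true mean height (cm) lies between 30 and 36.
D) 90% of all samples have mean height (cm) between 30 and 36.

A confidence interval represents our confidence in the procedure, not a probability statement about the parameter.

Key concept: If we repeated this sampling process many times and computed a 90% CI each time, about 90% of those intervals would contain the true population parameter.

For this specific interval (30, 36):
- Midpoint (point estimate): 33
- Margin of error: 3

The correct interpretation is the one stating confidence that the true parameter lies in the interval — option C.

C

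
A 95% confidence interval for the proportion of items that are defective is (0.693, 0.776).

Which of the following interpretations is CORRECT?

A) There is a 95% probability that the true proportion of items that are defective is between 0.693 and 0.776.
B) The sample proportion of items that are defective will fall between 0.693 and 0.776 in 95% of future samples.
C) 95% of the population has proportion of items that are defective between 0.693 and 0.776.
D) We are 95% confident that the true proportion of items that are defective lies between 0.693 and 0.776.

A confidence interval represents our confidence in the procedure, not a probability statement about the parameter.

Key concept: If we repeated this sampling process many times and computed a 95% CI each time, about 95% of those intervals would contain the true population parameter.

For this specific interval (0.693, 0.776):
- Midpoint (point estimate): 0.7345
- Margin of error: 0.0415

The correct interpretation is the one stating confidence that the true parameter lies in the interval — option D.

D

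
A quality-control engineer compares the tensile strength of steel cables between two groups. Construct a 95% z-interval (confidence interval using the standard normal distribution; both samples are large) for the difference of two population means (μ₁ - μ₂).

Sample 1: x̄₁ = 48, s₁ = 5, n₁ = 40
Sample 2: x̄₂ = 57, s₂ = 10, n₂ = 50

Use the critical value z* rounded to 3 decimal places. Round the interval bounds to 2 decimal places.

Both samples are large (n₁ = 40 ≥ 30, n₂ = 50 ≥ 30), so a z-interval for the difference of means applies.

Point estimate: x̄₁ - x̄₂ = 48 - 57 = -9

Standard error: SE = √(s₁²/n₁ + s₂²/n₂)
= √(5²/40 + 10²/50)
= √(0.625000 + 2.000000)
= 1.620185

For 95% confidence, z* = 1.96 (from standard normal table)
Margin of error: E = z* × SE = 1.96 × 1.620185 = 3.1756

Z-interval: (x̄₁ - x̄₂) ± E = -9 ± 3.1756 = (-12.1756, -5.8244)

Rounded to 2 decimal places:

(-12.18, -5.82)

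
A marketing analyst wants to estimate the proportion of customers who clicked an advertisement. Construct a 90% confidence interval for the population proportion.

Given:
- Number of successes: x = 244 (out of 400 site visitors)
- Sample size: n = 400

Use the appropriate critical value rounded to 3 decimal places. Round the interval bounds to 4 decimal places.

Sample proportion: p̂ = 244/400 = 0.610000

Check conditions for normal approximation:
  np̂ = 244 ≥ 10 ✓
  n(1-p̂) = 156 ≥ 10 ✓

The sample is large enough, so use a z-interval (normal approximation) for the proportion.

For 90% confidence, z* = 1.645 (from standard normal table)

Standard error: SE = √(p̂(1-p̂)/n) = √(0.610000×0.390000/400) = 0.02438750

Margin of error: E = z* × SE = 1.645 × 0.02438750 = 0.040117

Z-interval: p̂ ± E = 0.610000 ± 0.040117 = (0.569883, 0.650117)

Rounded to 4 decimal places:

(0.5699, 0.6501)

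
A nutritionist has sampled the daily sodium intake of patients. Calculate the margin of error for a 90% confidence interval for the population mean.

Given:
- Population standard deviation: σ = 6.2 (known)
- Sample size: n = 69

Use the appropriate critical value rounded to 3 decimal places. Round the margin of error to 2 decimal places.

The population standard deviation σ is known, so use the z-interval margin of error formula.

For 90% confidence, z* = 1.645 (from standard normal table)

Margin of error formula for z-interval: E = z* × σ/√n

E = 1.645 × 6.2/√69
  = 1.645 × 0.746392
  = 1.2278

Rounded to 2 decimal places:

1.23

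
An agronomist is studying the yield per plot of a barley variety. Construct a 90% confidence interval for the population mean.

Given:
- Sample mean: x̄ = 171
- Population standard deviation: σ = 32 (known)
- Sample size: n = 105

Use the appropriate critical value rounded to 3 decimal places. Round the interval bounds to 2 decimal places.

The population standard deviation σ is known, so use a z-interval (standard normal critical value).

For 90% confidence, z* = 1.645 (from standard normal table)

Standard error: SE = σ/√n = 32/√105 = 3.122880

Margin of error: E = z* × SE = 1.645 × 3.122880 = 5.1371

Z-interval: x̄ ± E = 171 ± 5.1371 = (165.8629, 176.1371)

Rounded to 2 decimal places:

(165.86, 176.14)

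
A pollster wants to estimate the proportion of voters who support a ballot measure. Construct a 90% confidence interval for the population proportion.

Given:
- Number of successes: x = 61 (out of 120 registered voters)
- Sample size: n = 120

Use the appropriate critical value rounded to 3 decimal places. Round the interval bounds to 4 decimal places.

Sample proportion: p̂ = 61/120 = 0.508333

Check conditions for normal approximation:
  np̂ = 61 ≥ 10 ✓
  n(1-p̂) = 59 ≥ 10 ✓

The sample is large enough, so use a z-interval (normal approximation) for the proportion.

For 90% confidence, z* = 1.645 (from standard normal table)

Standard error: SE = √(p̂(1-p̂)/n) = √(0.508333×0.491667/120) = 0.04563721

Margin of error: E = z* × SE = 1.645 × 0.04563721 = 0.075073

Z-interval: p̂ ± E = 0.508333 ± 0.075073 = (0.433260, 0.583407)

Rounded to 4 decimal places:

(0.4333, 0.5834)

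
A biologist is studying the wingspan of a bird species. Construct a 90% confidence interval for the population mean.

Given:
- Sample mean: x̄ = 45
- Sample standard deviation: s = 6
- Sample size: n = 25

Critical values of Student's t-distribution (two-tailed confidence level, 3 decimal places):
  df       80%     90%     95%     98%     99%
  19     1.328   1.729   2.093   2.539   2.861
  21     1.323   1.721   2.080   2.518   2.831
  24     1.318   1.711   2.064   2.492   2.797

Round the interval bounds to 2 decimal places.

The population standard deviation σ is unknown (only the sample standard deviation s is given), so use a t-interval with df = n - 1 = 25 - 1 = 24.

For 90% confidence with df = 24, t* = 1.711 (from t-table)

Standard error: SE = s/√n = 6/√25 = 1.200000

Margin of error: E = t* × SE = 1.711 × 1.200000 = 2.0532

T-interval: x̄ ± E = 45 ± 2.0532 = (42.9468, 47.0532)

Rounded to 2 decimal places:

(42.95, 47.05)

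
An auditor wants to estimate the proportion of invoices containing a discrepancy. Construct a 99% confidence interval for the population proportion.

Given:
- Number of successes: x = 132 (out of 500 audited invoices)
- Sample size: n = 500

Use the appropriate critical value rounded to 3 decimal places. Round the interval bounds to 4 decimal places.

Sample proportion: p̂ = 132/500 = 0.264000

Check conditions for normal approximation:
  np̂ = 132 ≥ 10 ✓
  n(1-p̂) = 368 ≥ 10 ✓

The sample is large enough, so use a z-interval (normal approximation) for the proportion.

For 99% confidence, z* = 2.576 (from standard normal table)

Standard error: SE = √(p̂(1-p̂)/n) = √(0.264000×0.736000/500) = 0.01971314

Margin of error: E = z* × SE = 2.576 × 0.01971314 = 0.050781

Z-interval: p̂ ± E = 0.264000 ± 0.050781 = (0.213219, 0.314781)

Rounded to 4 decimal places:

(0.2132, 0.3148)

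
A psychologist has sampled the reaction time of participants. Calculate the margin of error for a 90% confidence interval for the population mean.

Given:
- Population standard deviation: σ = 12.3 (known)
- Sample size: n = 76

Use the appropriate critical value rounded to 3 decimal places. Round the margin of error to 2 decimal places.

The population standard deviation σ is known, so use the z-interval margin of error formula.

For 90% confidence, z* = 1.645 (from standard normal table)

Margin of error formula for z-interval: E = z* × σ/√n

E = 1.645 × 12.3/√76
  = 1.645 × 1.410907
  = 2.3209

Rounded to 2 decimal places:

2.32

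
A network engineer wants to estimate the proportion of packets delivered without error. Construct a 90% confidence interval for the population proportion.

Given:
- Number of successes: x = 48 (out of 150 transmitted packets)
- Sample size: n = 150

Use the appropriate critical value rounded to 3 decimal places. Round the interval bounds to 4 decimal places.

Sample proportion: p̂ = 48/150 = 0.320000

Check conditions for normal approximation:
  np̂ = 48 ≥ 10 ✓
  n(1-p̂) = 102 ≥ 10 ✓

The sample is large enough, so use a z-interval (normal approximation) for the proportion.

For 90% confidence, z* = 1.645 (from standard normal table)

Standard error: SE = √(p̂(1-p̂)/n) = √(0.320000×0.680000/150) = 0.03808762

Margin of error: E = z* × SE = 1.645 × 0.03808762 = 0.062654

Z-interval: p̂ ± E = 0.320000 ± 0.062654 = (0.257346, 0.382654)

Rounded to 4 decimal places:

(0.2573, 0.3827)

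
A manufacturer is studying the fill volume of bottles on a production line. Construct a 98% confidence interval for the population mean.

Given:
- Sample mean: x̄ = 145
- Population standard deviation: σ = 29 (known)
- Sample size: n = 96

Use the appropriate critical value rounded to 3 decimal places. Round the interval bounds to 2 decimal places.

The population standard deviation σ is known, so use a z-interval (standard normal critical value).

For 98% confidence, z* = 2.326 (from standard normal table)

Standard error: SE = σ/√n = 29/√96 = 2.959800

Margin of error: E = z* × SE = 2.326 × 2.959800 = 6.8845

Z-interval: x̄ ± E = 145 ± 6.8845 = (138.1155, 151.8845)

Rounded to 2 decimal places:

(138.12, 151.88)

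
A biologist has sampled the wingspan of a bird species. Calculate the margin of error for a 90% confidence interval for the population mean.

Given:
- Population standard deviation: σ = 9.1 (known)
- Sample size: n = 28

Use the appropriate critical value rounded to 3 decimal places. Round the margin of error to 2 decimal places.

The population standard deviation σ is known, so use the z-interval margin of error formula.

For 90% confidence, z* = 1.645 (from standard normal table)

Margin of error formula for z-interval: E = z* × σ/√n

E = 1.645 × 9.1/√28
  = 1.645 × 1.719738
  = 2.8290

Rounded to 2 decimal places:

2.83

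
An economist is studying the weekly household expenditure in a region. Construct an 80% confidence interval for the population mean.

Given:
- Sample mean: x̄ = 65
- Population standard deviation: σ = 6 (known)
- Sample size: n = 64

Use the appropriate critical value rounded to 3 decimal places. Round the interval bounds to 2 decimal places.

The population standard deviation σ is known, so use a z-interval (standard normal critical value).

For 80% confidence, z* = 1.282 (from standard normal table)

Standard error: SE = σ/√n = 6/√64 = 0.750000

Margin of error: E = z* × SE = 1.282 × 0.750000 = 0.9615

Z-interval: x̄ ± E = 65 ± 0.9615 = (64.0385, 65.9615)

Rounded to 2 decimal places:

(64.04, 65.96)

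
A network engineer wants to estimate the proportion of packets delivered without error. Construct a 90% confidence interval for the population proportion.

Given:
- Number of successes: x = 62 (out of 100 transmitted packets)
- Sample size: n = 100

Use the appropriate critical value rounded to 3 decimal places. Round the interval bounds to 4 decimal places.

Sample proportion: p̂ = 62/100 = 0.620000

Check conditions for normal approximation:
  np̂ = 62 ≥ 10 ✓
  n(1-p̂) = 38 ≥ 10 ✓

The sample is large enough, so use a z-interval (normal approximation) for the proportion.

For 90% confidence, z* = 1.645 (from standard normal table)

Standard error: SE = √(p̂(1-p̂)/n) = √(0.620000×0.380000/100) = 0.04853864

Margin of error: E = z* × SE = 1.645 × 0.04853864 = 0.079846

Z-interval: p̂ ± E = 0.620000 ± 0.079846 = (0.540154, 0.699846)

Rounded to 4 decimal places:

(0.5402, 0.6998)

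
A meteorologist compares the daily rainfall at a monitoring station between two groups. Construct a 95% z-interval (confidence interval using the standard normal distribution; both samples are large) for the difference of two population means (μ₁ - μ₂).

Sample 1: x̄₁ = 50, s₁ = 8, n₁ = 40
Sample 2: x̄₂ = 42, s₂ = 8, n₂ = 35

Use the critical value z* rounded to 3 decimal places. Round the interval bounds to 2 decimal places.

Both samples are large (n₁ = 40 ≥ 30, n₂ = 35 ≥ 30), so a z-interval for the difference of means applies.

Point estimate: x̄₁ - x̄₂ = 50 - 42 = 8

Standard error: SE = √(s₁²/n₁ + s₂²/n₂)
= √(8²/40 + 8²/35)
= √(1.600000 + 1.828571)
= 1.851640

For 95% confidence, z* = 1.96 (from standard normal table)
Margin of error: E = z* × SE = 1.96 × 1.851640 = 3.6292

Z-interval: (x̄₁ - x̄₂) ± E = 8 ± 3.6292 = (4.3708, 11.6292)

Rounded to 2 decimal places:

(4.37, 11.63)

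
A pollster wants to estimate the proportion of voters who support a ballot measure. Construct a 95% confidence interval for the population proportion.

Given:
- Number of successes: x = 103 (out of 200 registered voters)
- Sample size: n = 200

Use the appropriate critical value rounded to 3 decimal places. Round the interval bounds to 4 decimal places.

Sample proportion: p̂ = 103/200 = 0.515000

Check conditions for normal approximation:
  np̂ = 103 ≥ 10 ✓
  n(1-p̂) = 97 ≥ 10 ✓

The sample is large enough, so use a z-interval (normal approximation) for the proportion.

For 95% confidence, z* = 1.96 (from standard normal table)

Standard error: SE = √(p̂(1-p̂)/n) = √(0.515000×0.485000/200) = 0.03533943

Margin of error: E = z* × SE = 1.96 × 0.03533943 = 0.069265

Z-interval: p̂ ± E = 0.515000 ± 0.069265 = (0.445735, 0.584265)

Rounded to 4 decimal places:

(0.4457, 0.5843)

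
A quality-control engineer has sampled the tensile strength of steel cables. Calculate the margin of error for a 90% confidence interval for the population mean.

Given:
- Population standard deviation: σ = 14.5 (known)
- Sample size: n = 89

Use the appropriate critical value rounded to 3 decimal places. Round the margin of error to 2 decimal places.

The population standard deviation σ is known, so use the z-interval margin of error formula.

For 90% confidence, z* = 1.645 (from standard normal table)

Margin of error formula for z-interval: E = z* × σ/√n

E = 1.645 × 14.5/√89
  = 1.645 × 1.536997
  = 2.5284

Rounded to 2 decimal places:

2.53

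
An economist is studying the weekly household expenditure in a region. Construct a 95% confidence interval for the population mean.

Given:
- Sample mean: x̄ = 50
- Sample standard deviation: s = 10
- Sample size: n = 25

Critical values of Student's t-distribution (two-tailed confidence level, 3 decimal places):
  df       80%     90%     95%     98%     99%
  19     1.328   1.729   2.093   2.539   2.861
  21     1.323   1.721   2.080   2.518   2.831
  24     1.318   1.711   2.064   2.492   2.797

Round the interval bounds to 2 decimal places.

The population standard deviation σ is unknown (only the sample standard deviation s is given), so use a t-interval with df = n - 1 = 25 - 1 = 24.

For 95% confidence with df = 24, t* = 2.064 (from t-table)

Standard error: SE = s/√n = 10/√25 = 2.000000

Margin of error: E = t* × SE = 2.064 × 2.000000 = 4.1280

T-interval: x̄ ± E = 50 ± 4.1280 = (45.8720, 54.1280)

Rounded to 2 decimal places:

(45.87, 54.13)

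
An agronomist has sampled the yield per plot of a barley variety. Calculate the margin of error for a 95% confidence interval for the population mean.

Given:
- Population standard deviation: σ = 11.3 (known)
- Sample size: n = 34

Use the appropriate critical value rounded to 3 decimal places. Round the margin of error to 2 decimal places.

The population standard deviation σ is known, so use the z-interval margin of error formula.

For 95% confidence, z* = 1.96 (from standard normal table)

Margin of error formula for z-interval: E = z* × σ/√n

E = 1.96 × 11.3/√34
  = 1.96 × 1.937934
  = 3.7984

Rounded to 2 decimal places:

3.80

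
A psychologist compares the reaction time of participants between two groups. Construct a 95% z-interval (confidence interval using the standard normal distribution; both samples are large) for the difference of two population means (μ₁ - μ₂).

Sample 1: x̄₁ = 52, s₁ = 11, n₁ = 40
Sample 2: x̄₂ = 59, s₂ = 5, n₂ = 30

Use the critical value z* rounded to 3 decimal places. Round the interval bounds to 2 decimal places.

Both samples are large (n₁ = 40 ≥ 30, n₂ = 30 ≥ 30), so a z-interval for the difference of means applies.

Point estimate: x̄₁ - x̄₂ = 52 - 59 = -7

Standard error: SE = √(s₁²/n₁ + s₂²/n₂)
= √(11²/40 + 5²/30)
= √(3.025000 + 0.833333)
= 1.964264

For 95% confidence, z* = 1.96 (from standard normal table)
Margin of error: E = z* × SE = 1.96 × 1.964264 = 3.8500

Z-interval: (x̄₁ - x̄₂) ± E = -7 ± 3.8500 = (-10.8500, -3.1500)

Rounded to 2 decimal places:

(-10.85, -3.15)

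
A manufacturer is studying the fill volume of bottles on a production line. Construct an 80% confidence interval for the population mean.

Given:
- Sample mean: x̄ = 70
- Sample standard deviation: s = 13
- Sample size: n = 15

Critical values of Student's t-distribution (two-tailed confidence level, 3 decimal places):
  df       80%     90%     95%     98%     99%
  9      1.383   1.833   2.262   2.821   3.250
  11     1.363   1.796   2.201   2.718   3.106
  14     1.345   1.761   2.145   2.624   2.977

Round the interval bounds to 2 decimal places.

The population standard deviation σ is unknown (only the sample standard deviation s is given), so use a t-interval with df = n - 1 = 15 - 1 = 14.

For 80% confidence with df = 14, t* = 1.345 (from t-table)

Standard error: SE = s/√n = 13/√15 = 3.356586

Margin of error: E = t* × SE = 1.345 × 3.356586 = 4.5146

T-interval: x̄ ± E = 70 ± 4.5146 = (65.4854, 74.5146)

Rounded to 2 decimal places:

(65.49, 74.51)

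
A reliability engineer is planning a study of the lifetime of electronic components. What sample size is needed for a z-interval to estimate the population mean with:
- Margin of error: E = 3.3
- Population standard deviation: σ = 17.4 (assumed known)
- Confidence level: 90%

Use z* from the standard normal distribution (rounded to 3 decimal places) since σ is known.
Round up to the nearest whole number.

Using z* since population σ is known (z-interval formula).

For 90% confidence, z* = 1.645 (from standard normal table)

Sample size formula for z-interval: n = (z*σ/E)²

n = (1.645 × 17.4 / 3.3)²
  = (8.673636)²
  = 75.2320

Round up to the nearest whole number: n = 76

76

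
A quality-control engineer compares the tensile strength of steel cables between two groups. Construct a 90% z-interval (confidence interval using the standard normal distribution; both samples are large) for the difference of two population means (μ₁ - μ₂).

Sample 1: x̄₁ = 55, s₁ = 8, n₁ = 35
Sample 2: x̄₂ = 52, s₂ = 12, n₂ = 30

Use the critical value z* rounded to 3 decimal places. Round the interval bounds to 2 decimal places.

Both samples are large (n₁ = 35 ≥ 30, n₂ = 30 ≥ 30), so a z-interval for the difference of means applies.

Point estimate: x̄₁ - x̄₂ = 55 - 52 = 3

Standard error: SE = √(s₁²/n₁ + s₂²/n₂)
= √(8²/35 + 12²/30)
= √(1.828571 + 4.800000)
= 2.574601

For 90% confidence, z* = 1.645 (from standard normal table)
Margin of error: E = z* × SE = 1.645 × 2.574601 = 4.2352

Z-interval: (x̄₁ - x̄₂) ± E = 3 ± 4.2352 = (-1.2352, 7.2352)

Rounded to 2 decimal places:

(-1.24, 7.24)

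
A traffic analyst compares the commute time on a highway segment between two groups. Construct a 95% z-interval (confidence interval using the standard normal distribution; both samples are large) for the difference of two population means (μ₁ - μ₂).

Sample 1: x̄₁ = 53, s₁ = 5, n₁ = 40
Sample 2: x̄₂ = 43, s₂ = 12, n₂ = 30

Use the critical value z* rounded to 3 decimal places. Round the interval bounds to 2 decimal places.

Both samples are large (n₁ = 40 ≥ 30, n₂ = 30 ≥ 30), so a z-interval for the difference of means applies.

Point estimate: x̄₁ - x̄₂ = 53 - 43 = 10

Standard error: SE = √(s₁²/n₁ + s₂²/n₂)
= √(5²/40 + 12²/30)
= √(0.625000 + 4.800000)
= 2.329163

For 95% confidence, z* = 1.96 (from standard normal table)
Margin of error: E = z* × SE = 1.96 × 2.329163 = 4.5652

Z-interval: (x̄₁ - x̄₂) ± E = 10 ± 4.5652 = (5.4348, 14.5652)

Rounded to 2 decimal places:

(5.43, 14.57)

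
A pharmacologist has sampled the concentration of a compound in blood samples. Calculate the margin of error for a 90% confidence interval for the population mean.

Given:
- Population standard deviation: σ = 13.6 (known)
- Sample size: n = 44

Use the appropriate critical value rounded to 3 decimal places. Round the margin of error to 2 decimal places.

The population standard deviation σ is known, so use the z-interval margin of error formula.

For 90% confidence, z* = 1.645 (from standard normal table)

Margin of error formula for z-interval: E = z* × σ/√n

E = 1.645 × 13.6/√44
  = 1.645 × 2.050277
  = 3.3727

Rounded to 2 decimal places:

3.37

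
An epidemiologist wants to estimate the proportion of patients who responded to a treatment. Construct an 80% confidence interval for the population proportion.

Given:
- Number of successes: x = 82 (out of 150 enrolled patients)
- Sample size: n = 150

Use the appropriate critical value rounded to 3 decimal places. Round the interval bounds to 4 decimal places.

Sample proportion: p̂ = 82/150 = 0.546667

Check conditions for normal approximation:
  np̂ = 82 ≥ 10 ✓
  n(1-p̂) = 68 ≥ 10 ✓

The sample is large enough, so use a z-interval (normal approximation) for the proportion.

For 80% confidence, z* = 1.282 (from standard normal table)

Standard error: SE = √(p̂(1-p̂)/n) = √(0.546667×0.453333/150) = 0.04064663

Margin of error: E = z* × SE = 1.282 × 0.04064663 = 0.052109

Z-interval: p̂ ± E = 0.546667 ± 0.052109 = (0.494558, 0.598776)

Rounded to 4 decimal places:

(0.4946, 0.5988)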